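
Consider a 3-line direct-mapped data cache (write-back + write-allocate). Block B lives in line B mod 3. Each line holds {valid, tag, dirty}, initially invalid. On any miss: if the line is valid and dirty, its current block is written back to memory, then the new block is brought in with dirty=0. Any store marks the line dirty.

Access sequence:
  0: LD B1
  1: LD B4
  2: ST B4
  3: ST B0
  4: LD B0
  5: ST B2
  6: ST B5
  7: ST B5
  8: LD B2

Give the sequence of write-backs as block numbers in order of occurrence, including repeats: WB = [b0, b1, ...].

WB = [2, 5]

0: R B1 → L1 miss [-]
1: R B4 → L1 miss [-]
2: W B4 → L1 hit [D]
3: W B0 → L0 miss [D]
4: R B0 → L0 hit [D]
5: W B2 → L2 miss [D]
6: W B5 → L2 miss wb→B2 [D]
7: W B5 → L2 hit [D]
8: R B2 → L2 miss wb→B5 [-]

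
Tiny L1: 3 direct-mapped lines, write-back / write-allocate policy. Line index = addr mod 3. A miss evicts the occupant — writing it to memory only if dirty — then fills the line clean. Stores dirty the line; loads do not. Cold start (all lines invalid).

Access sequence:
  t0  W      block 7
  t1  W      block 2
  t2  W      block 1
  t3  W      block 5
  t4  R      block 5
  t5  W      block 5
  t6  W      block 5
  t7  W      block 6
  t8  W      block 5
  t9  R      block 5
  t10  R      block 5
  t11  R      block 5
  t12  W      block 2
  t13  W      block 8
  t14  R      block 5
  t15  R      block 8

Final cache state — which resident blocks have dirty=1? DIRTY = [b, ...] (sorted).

DIRTY = [1, 6]

  0 | W B7 → L1 miss [D]
  1 | W B2 → L2 miss [D]
  2 | W B1 → L1 miss wb→B7 [D]
  3 | W B5 → L2 miss wb→B2 [D]
  4 | R B5 → L2 hit [D]
  5 | W B5 → L2 hit [D]
  6 | W B5 → L2 hit [D]
  7 | W B6 → L0 miss [D]
  8 | W B5 → L2 hit [D]
  9 | R B5 → L2 hit [D]
  10 | R B5 → L2 hit [D]
  11 | R B5 → L2 hit [D]
  12 | W B2 → L2 miss wb→B5 [D]
  13 | W B8 → L2 miss wb→B2 [D]
  14 | R B5 → L2 miss wb→B8 [-]
  15 | R B8 → L2 miss [-]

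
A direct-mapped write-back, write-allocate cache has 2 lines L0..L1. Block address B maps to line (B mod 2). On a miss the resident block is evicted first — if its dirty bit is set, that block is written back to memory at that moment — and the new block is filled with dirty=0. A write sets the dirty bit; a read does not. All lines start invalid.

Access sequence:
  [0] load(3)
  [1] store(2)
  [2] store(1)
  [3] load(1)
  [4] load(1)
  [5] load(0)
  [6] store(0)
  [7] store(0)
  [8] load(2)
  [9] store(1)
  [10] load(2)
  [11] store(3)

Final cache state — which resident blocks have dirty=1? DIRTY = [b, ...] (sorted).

0: R B3 → L1 miss [-]
1: W B2 → L0 miss [D]
2: W B1 → L1 miss [D]
3: R B1 → L1 hit [D]
4: R B1 → L1 hit [D]
5: R B0 → L0 miss wb→B2 [-]
6: W B0 → L0 hit [D]
7: W B0 → L0 hit [D]
8: R B2 → L0 miss wb→B0 [-]
9: W B1 → L1 hit [D]
10: R B2 → L0 hit [-]
11: W B3 → L1 miss wb→B1 [D]

DIRTY = [3]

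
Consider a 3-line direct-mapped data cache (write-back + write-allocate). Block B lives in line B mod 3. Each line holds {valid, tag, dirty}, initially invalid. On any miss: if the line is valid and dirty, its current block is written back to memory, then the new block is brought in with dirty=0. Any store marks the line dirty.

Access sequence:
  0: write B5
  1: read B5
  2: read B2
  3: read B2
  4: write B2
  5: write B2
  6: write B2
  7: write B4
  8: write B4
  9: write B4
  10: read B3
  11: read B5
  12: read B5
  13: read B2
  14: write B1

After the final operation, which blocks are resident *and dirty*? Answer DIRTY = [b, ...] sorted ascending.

0: W B5 -> L2 miss  d=D]
1: R B5 -> L2 hit  d=D]
2: R B2 -> L2 miss wb->B5  d=-]
3: R B2 -> L2 hit  d=-]
4: W B2 -> L2 hit  d=D]
5: W B2 -> L2 hit  d=D]
6: W B2 -> L2 hit  d=D]
7: W B4 -> L1 miss  d=D]
8: W B4 -> L1 hit  d=D]
9: W B4 -> L1 hit  d=D]
10: R B3 -> L0 miss  d=-]
11: R B5 -> L2 miss wb->B2  d=-]
12: R B5 -> L2 hit  d=-]
13: R B2 -> L2 miss  d=-]
14: W B1 -> L1 miss wb->B4  d=D]

DIRTY = [1]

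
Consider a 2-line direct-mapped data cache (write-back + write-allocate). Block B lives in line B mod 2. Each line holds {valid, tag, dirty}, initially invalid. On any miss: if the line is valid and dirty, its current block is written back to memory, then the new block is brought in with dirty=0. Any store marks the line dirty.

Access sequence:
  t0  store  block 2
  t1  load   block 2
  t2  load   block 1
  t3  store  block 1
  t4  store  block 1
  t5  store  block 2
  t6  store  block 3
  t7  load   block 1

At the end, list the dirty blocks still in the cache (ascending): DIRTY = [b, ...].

DIRTY = [2]

0: W B2 -> L0 miss  d=D]
1: R B2 -> L0 hit  d=D]
2: R B1 -> L1 miss  d=-]
3: W B1 -> L1 hit  d=D]
4: W B1 -> L1 hit  d=D]
5: W B2 -> L0 hit  d=D]
6: W B3 -> L1 miss wb->B1  d=D]
7: R B1 -> L1 miss wb->B3  d=-]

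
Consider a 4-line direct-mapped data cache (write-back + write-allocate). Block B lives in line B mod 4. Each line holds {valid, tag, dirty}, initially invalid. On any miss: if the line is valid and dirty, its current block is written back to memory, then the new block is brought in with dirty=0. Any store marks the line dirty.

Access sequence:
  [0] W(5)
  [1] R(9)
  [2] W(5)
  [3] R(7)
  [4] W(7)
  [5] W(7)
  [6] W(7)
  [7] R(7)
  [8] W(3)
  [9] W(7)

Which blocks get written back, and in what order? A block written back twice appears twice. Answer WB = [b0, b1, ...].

WB = [5, 7, 3]

  0 | W B5 → L1 miss [D]
  1 | R B9 → L1 miss wb→B5 [-]
  2 | W B5 → L1 miss [D]
  3 | R B7 → L3 miss [-]
  4 | W B7 → L3 hit [D]
  5 | W B7 → L3 hit [D]
  6 | W B7 → L3 hit [D]
  7 | R B7 → L3 hit [D]
  8 | W B3 → L3 miss wb→B7 [D]
  9 | W B7 → L3 miss wb→B3 [D]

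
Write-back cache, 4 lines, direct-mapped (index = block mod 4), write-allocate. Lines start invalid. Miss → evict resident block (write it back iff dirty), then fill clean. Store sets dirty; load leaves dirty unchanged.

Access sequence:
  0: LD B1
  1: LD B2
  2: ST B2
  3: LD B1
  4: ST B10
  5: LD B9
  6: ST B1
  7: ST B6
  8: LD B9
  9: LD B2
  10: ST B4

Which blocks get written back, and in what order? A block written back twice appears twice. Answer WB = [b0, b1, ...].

WB = [2, 10, 1, 6]

0: R B1 → L1 miss [-]
1: R B2 → L2 miss [-]
2: W B2 → L2 hit [D]
3: R B1 → L1 hit [-]
4: W B10 → L2 miss wb→B2 [D]
5: R B9 → L1 miss [-]
6: W B1 → L1 miss [D]
7: W B6 → L2 miss wb→B10 [D]
8: R B9 → L1 miss wb→B1 [-]
9: R B2 → L2 miss wb→B6 [-]
10: W B4 → L0 miss [D]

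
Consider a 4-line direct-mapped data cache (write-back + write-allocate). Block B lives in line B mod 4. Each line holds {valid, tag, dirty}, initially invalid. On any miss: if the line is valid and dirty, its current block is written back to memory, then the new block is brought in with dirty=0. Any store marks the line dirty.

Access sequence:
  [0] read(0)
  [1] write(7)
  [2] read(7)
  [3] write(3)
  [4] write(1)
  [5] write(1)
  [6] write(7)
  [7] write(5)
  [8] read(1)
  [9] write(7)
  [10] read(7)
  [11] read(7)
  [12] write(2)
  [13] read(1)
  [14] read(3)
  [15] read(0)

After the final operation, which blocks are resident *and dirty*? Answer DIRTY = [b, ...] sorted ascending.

DIRTY = [2]

0: R B0 → L0 miss [-]
1: W B7 → L3 miss [D]
2: R B7 → L3 hit [D]
3: W B3 → L3 miss wb→B7 [D]
4: W B1 → L1 miss [D]
5: W B1 → L1 hit [D]
6: W B7 → L3 miss wb→B3 [D]
7: W B5 → L1 miss wb→B1 [D]
8: R B1 → L1 miss wb→B5 [-]
9: W B7 → L3 hit [D]
10: R B7 → L3 hit [D]
11: R B7 → L3 hit [D]
12: W B2 → L2 miss [D]
13: R B1 → L1 hit [-]
14: R B3 → L3 miss wb→B7 [-]
15: R B0 → L0 hit [-]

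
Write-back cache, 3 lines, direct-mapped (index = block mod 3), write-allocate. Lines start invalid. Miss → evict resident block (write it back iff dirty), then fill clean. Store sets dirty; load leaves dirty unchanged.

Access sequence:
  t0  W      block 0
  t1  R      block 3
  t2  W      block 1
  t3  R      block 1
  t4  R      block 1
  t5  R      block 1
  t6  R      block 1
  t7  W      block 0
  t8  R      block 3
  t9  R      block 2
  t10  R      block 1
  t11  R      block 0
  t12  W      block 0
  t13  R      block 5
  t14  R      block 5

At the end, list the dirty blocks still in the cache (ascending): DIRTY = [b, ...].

  0 | W B0 → L0 miss [D]
  1 | R B3 → L0 miss wb→B0 [-]
  2 | W B1 → L1 miss [D]
  3 | R B1 → L1 hit [D]
  4 | R B1 → L1 hit [D]
  5 | R B1 → L1 hit [D]
  6 | R B1 → L1 hit [D]
  7 | W B0 → L0 miss [D]
  8 | R B3 → L0 miss wb→B0 [-]
  9 | R B2 → L2 miss [-]
  10 | R B1 → L1 hit [D]
  11 | R B0 → L0 miss [-]
  12 | W B0 → L0 hit [D]
  13 | R B5 → L2 miss [-]
  14 | R B5 → L2 hit [-]

DIRTY = [0, 1]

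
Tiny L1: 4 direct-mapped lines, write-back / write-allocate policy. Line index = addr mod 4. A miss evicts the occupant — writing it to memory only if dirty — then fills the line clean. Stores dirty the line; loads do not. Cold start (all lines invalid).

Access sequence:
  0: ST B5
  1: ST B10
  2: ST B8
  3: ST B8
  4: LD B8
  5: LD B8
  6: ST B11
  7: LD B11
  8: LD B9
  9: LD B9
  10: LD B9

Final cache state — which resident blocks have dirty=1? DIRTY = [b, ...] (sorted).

0: W B5 → L1 miss [D]
1: W B10 → L2 miss [D]
2: W B8 → L0 miss [D]
3: W B8 → L0 hit [D]
4: R B8 → L0 hit [D]
5: R B8 → L0 hit [D]
6: W B11 → L3 miss [D]
7: R B11 → L3 hit [D]
8: R B9 → L1 miss wb→B5 [-]
9: R B9 → L1 hit [-]
10: R B9 → L1 hit [-]

DIRTY = [8, 10, 11]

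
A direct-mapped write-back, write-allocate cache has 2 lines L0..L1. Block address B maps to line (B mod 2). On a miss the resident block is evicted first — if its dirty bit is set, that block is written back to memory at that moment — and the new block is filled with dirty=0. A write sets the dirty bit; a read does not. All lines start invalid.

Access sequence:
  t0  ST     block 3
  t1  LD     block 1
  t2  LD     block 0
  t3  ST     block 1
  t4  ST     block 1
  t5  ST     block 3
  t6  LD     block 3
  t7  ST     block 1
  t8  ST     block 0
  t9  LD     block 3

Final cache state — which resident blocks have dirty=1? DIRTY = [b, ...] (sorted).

  0 | W B3 → L1 miss [D]
  1 | R B1 → L1 miss wb→B3 [-]
  2 | R B0 → L0 miss [-]
  3 | W B1 → L1 hit [D]
  4 | W B1 → L1 hit [D]
  5 | W B3 → L1 miss wb→B1 [D]
  6 | R B3 → L1 hit [D]
  7 | W B1 → L1 miss wb→B3 [D]
  8 | W B0 → L0 hit [D]
  9 | R B3 → L1 miss wb→B1 [-]

DIRTY = [0]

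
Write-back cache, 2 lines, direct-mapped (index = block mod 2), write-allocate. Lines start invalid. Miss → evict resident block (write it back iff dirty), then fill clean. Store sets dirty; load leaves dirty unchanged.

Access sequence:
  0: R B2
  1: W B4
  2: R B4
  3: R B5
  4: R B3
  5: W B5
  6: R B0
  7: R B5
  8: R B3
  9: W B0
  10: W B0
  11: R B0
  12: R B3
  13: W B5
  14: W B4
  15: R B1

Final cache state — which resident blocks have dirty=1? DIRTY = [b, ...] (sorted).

  0 | R B2 → L0 miss [-]
  1 | W B4 → L0 miss [D]
  2 | R B4 → L0 hit [D]
  3 | R B5 → L1 miss [-]
  4 | R B3 → L1 miss [-]
  5 | W B5 → L1 miss [D]
  6 | R B0 → L0 miss wb→B4 [-]
  7 | R B5 → L1 hit [D]
  8 | R B3 → L1 miss wb→B5 [-]
  9 | W B0 → L0 hit [D]
  10 | W B0 → L0 hit [D]
  11 | R B0 → L0 hit [D]
  12 | R B3 → L1 hit [-]
  13 | W B5 → L1 miss [D]
  14 | W B4 → L0 miss wb→B0 [D]
  15 | R B1 → L1 miss wb→B5 [-]

DIRTY = [4]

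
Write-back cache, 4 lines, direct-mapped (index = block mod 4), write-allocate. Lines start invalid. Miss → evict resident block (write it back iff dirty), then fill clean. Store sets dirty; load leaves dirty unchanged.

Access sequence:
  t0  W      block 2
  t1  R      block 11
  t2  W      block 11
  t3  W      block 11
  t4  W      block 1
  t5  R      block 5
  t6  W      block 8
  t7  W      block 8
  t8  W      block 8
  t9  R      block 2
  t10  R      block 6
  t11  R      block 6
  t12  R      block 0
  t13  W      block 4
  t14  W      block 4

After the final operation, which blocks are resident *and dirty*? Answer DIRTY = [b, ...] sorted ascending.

DIRTY = [4, 11]

0: W B2 → L2 miss [D]
1: R B11 → L3 miss [-]
2: W B11 → L3 hit [D]
3: W B11 → L3 hit [D]
4: W B1 → L1 miss [D]
5: R B5 → L1 miss wb→B1 [-]
6: W B8 → L0 miss [D]
7: W B8 → L0 hit [D]
8: W B8 → L0 hit [D]
9: R B2 → L2 hit [D]
10: R B6 → L2 miss wb→B2 [-]
11: R B6 → L2 hit [-]
12: R B0 → L0 miss wb→B8 [-]
13: W B4 → L0 miss [D]
14: W B4 → L0 hit [D]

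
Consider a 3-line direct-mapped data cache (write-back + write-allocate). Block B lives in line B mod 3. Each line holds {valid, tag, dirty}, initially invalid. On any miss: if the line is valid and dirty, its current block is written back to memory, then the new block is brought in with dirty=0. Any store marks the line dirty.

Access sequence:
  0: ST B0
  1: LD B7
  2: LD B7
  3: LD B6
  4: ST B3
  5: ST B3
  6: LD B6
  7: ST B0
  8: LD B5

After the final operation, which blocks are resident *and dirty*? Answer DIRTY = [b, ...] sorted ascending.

DIRTY = [0]

0: W B0 → L0 miss [D]
1: R B7 → L1 miss [-]
2: R B7 → L1 hit [-]
3: R B6 → L0 miss wb→B0 [-]
4: W B3 → L0 miss [D]
5: W B3 → L0 hit [D]
6: R B6 → L0 miss wb→B3 [-]
7: W B0 → L0 miss [D]
8: R B5 → L2 miss [-]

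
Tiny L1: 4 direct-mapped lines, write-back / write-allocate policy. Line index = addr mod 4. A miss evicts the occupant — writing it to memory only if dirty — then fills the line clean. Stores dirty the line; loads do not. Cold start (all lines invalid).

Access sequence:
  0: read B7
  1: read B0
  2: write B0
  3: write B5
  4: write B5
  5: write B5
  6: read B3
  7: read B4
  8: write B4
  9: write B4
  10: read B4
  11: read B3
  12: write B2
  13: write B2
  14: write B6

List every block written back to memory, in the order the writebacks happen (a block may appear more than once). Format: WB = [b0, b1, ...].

0: R B7 -> L3 miss  d=-]
1: R B0 -> L0 miss  d=-]
2: W B0 -> L0 hit  d=D]
3: W B5 -> L1 miss  d=D]
4: W B5 -> L1 hit  d=D]
5: W B5 -> L1 hit  d=D]
6: R B3 -> L3 miss  d=-]
7: R B4 -> L0 miss wb->B0  d=-]
8: W B4 -> L0 hit  d=D]
9: W B4 -> L0 hit  d=D]
10: R B4 -> L0 hit  d=D]
11: R B3 -> L3 hit  d=-]
12: W B2 -> L2 miss  d=D]
13: W B2 -> L2 hit  d=D]
14: W B6 -> L2 miss wb->B2  d=D]

WB = [0, 2]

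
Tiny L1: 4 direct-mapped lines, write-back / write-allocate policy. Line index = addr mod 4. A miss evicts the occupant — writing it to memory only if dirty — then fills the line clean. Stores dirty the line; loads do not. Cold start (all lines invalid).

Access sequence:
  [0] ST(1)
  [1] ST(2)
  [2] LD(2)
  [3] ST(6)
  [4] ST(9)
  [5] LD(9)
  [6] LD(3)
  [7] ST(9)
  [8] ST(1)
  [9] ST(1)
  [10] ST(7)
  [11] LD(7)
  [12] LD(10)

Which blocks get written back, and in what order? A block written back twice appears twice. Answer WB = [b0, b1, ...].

  0 | W B1 → L1 miss [D]
  1 | W B2 → L2 miss [D]
  2 | R B2 → L2 hit [D]
  3 | W B6 → L2 miss wb→B2 [D]
  4 | W B9 → L1 miss wb→B1 [D]
  5 | R B9 → L1 hit [D]
  6 | R B3 → L3 miss [-]
  7 | W B9 → L1 hit [D]
  8 | W B1 → L1 miss wb→B9 [D]
  9 | W B1 → L1 hit [D]
  10 | W B7 → L3 miss [D]
  11 | R B7 → L3 hit [D]
  12 | R B10 → L2 miss wb→B6 [-]

WB = [2, 1, 9, 6]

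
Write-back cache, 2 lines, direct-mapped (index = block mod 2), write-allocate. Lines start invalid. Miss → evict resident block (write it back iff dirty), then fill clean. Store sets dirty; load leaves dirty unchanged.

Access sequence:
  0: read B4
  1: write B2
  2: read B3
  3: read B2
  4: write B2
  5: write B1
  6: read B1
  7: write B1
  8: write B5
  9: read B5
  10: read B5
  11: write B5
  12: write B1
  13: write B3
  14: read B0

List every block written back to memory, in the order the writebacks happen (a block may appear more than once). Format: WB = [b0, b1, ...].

WB = [1, 5, 1, 2]

0: R B4 → L0 miss [-]
1: W B2 → L0 miss [D]
2: R B3 → L1 miss [-]
3: R B2 → L0 hit [D]
4: W B2 → L0 hit [D]
5: W B1 → L1 miss [D]
6: R B1 → L1 hit [D]
7: W B1 → L1 hit [D]
8: W B5 → L1 miss wb→B1 [D]
9: R B5 → L1 hit [D]
10: R B5 → L1 hit [D]
11: W B5 → L1 hit [D]
12: W B1 → L1 miss wb→B5 [D]
13: W B3 → L1 miss wb→B1 [D]
14: R B0 → L0 miss wb→B2 [-]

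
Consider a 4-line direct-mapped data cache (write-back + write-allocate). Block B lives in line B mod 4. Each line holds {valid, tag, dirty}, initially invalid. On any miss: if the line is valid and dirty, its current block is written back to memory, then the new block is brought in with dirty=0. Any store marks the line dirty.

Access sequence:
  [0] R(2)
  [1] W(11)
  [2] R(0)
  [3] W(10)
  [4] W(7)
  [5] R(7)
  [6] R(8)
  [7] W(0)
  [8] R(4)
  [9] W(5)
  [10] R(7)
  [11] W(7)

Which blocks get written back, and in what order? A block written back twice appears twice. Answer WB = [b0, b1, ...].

0: R B2 -> L2 miss  d=-]
1: W B11 -> L3 miss  d=D]
2: R B0 -> L0 miss  d=-]
3: W B10 -> L2 miss  d=D]
4: W B7 -> L3 miss wb->B11  d=D]
5: R B7 -> L3 hit  d=D]
6: R B8 -> L0 miss  d=-]
7: W B0 -> L0 miss  d=D]
8: R B4 -> L0 miss wb->B0  d=-]
9: W B5 -> L1 miss  d=D]
10: R B7 -> L3 hit  d=D]
11: W B7 -> L3 hit  d=D]

WB = [11, 0]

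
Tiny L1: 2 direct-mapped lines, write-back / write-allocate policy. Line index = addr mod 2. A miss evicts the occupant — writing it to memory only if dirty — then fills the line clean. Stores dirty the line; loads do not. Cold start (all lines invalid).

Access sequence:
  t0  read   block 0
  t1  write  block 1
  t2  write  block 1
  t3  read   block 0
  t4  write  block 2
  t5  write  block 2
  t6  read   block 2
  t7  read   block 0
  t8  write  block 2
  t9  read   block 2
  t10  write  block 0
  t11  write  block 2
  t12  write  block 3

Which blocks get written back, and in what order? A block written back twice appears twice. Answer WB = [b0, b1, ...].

WB = [2, 2, 0, 1]

0: R B0 → L0 miss [-]
1: W B1 → L1 miss [D]
2: W B1 → L1 hit [D]
3: R B0 → L0 hit [-]
4: W B2 → L0 miss [D]
5: W B2 → L0 hit [D]
6: R B2 → L0 hit [D]
7: R B0 → L0 miss wb→B2 [-]
8: W B2 → L0 miss [D]
9: R B2 → L0 hit [D]
10: W B0 → L0 miss wb→B2 [D]
11: W B2 → L0 miss wb→B0 [D]
12: W B3 → L1 miss wb→B1 [D]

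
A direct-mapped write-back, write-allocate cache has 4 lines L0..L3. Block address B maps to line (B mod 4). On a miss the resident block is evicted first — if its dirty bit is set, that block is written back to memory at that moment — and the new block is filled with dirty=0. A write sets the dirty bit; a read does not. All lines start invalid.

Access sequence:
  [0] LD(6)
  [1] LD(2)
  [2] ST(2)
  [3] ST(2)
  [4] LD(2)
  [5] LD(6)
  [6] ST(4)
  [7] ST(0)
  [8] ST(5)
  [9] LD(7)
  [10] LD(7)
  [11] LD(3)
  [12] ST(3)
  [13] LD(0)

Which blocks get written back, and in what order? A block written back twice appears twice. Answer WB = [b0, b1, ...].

0: R B6 → L2 miss [-]
1: R B2 → L2 miss [-]
2: W B2 → L2 hit [D]
3: W B2 → L2 hit [D]
4: R B2 → L2 hit [D]
5: R B6 → L2 miss wb→B2 [-]
6: W B4 → L0 miss [D]
7: W B0 → L0 miss wb→B4 [D]
8: W B5 → L1 miss [D]
9: R B7 → L3 miss [-]
10: R B7 → L3 hit [-]
11: R B3 → L3 miss [-]
12: W B3 → L3 hit [D]
13: R B0 → L0 hit [D]

WB = [2, 4]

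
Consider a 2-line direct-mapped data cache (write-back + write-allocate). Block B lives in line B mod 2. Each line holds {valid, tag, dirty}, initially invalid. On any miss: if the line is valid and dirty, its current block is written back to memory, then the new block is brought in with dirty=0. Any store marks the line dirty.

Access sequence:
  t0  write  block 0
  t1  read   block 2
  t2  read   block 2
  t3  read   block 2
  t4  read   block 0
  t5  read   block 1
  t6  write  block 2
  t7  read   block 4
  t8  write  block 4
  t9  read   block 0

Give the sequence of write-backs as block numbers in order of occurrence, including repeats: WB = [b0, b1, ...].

WB = [0, 2, 4]

0: W B0 -> L0 miss  d=D]
1: R B2 -> L0 miss wb->B0  d=-]
2: R B2 -> L0 hit  d=-]
3: R B2 -> L0 hit  d=-]
4: R B0 -> L0 miss  d=-]
5: R B1 -> L1 miss  d=-]
6: W B2 -> L0 miss  d=D]
7: R B4 -> L0 miss wb->B2  d=-]
8: W B4 -> L0 hit  d=D]
9: R B0 -> L0 miss wb->B4  d=-]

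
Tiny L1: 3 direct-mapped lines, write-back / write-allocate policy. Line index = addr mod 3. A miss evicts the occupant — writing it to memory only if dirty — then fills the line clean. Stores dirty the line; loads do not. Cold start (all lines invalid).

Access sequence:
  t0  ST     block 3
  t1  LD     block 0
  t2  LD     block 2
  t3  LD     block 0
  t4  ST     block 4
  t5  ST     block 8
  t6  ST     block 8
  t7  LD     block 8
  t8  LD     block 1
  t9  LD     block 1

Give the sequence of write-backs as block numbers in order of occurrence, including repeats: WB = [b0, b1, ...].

WB = [3, 4]

  0 | W B3 → L0 miss [D]
  1 | R B0 → L0 miss wb→B3 [-]
  2 | R B2 → L2 miss [-]
  3 | R B0 → L0 hit [-]
  4 | W B4 → L1 miss [D]
  5 | W B8 → L2 miss [D]
  6 | W B8 → L2 hit [D]
  7 | R B8 → L2 hit [D]
  8 | R B1 → L1 miss wb→B4 [-]
  9 | R B1 → L1 hit [-]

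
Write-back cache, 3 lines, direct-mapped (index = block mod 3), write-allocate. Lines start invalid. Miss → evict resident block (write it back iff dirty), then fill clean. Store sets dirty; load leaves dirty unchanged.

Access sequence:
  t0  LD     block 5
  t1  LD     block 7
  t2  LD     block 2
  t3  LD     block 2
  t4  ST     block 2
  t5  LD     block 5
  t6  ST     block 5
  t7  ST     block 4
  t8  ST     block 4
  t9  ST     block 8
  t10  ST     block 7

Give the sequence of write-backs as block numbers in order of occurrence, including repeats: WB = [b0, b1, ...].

WB = [2, 5, 4]

  0 | R B5 → L2 miss [-]
  1 | R B7 → L1 miss [-]
  2 | R B2 → L2 miss [-]
  3 | R B2 → L2 hit [-]
  4 | W B2 → L2 hit [D]
  5 | R B5 → L2 miss wb→B2 [-]
  6 | W B5 → L2 hit [D]
  7 | W B4 → L1 miss [D]
  8 | W B4 → L1 hit [D]
  9 | W B8 → L2 miss wb→B5 [D]
  10 | W B7 → L1 miss wb→B4 [D]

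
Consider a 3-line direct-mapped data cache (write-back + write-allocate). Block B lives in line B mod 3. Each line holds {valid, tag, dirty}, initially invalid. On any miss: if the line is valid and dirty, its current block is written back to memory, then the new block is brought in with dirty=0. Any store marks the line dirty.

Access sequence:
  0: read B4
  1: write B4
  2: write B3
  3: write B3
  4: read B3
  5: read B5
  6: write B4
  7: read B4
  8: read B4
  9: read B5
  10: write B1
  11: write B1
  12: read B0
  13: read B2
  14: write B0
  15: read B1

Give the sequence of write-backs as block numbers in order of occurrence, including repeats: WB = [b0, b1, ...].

0: R B4 → L1 miss [-]
1: W B4 → L1 hit [D]
2: W B3 → L0 miss [D]
3: W B3 → L0 hit [D]
4: R B3 → L0 hit [D]
5: R B5 → L2 miss [-]
6: W B4 → L1 hit [D]
7: R B4 → L1 hit [D]
8: R B4 → L1 hit [D]
9: R B5 → L2 hit [-]
10: W B1 → L1 miss wb→B4 [D]
11: W B1 → L1 hit [D]
12: R B0 → L0 miss wb→B3 [-]
13: R B2 → L2 miss [-]
14: W B0 → L0 hit [D]
15: R B1 → L1 hit [D]

WB = [4, 3]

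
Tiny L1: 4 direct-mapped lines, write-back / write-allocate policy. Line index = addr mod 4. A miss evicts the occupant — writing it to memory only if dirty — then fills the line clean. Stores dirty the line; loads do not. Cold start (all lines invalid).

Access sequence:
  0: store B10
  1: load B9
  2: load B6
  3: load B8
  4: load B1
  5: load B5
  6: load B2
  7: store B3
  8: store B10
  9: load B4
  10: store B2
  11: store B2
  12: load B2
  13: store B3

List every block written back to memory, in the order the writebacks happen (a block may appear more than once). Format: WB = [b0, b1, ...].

0: W B10 -> L2 miss  d=D]
1: R B9 -> L1 miss  d=-]
2: R B6 -> L2 miss wb->B10  d=-]
3: R B8 -> L0 miss  d=-]
4: R B1 -> L1 miss  d=-]
5: R B5 -> L1 miss  d=-]
6: R B2 -> L2 miss  d=-]
7: W B3 -> L3 miss  d=D]
8: W B10 -> L2 miss  d=D]
9: R B4 -> L0 miss  d=-]
10: W B2 -> L2 miss wb->B10  d=D]
11: W B2 -> L2 hit  d=D]
12: R B2 -> L2 hit  d=D]
13: W B3 -> L3 hit  d=D]

WB = [10, 10]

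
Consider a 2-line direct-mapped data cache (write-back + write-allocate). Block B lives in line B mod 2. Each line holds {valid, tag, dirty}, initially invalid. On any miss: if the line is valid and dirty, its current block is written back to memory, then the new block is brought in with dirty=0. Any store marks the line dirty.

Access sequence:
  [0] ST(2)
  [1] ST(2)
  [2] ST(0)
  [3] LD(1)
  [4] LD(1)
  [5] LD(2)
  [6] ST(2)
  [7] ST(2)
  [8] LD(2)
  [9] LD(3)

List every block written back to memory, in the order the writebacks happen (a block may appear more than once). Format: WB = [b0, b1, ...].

  0 | W B2 → L0 miss [D]
  1 | W B2 → L0 hit [D]
  2 | W B0 → L0 miss wb→B2 [D]
  3 | R B1 → L1 miss [-]
  4 | R B1 → L1 hit [-]
  5 | R B2 → L0 miss wb→B0 [-]
  6 | W B2 → L0 hit [D]
  7 | W B2 → L0 hit [D]
  8 | R B2 → L0 hit [D]
  9 | R B3 → L1 miss [-]

WB = [2, 0]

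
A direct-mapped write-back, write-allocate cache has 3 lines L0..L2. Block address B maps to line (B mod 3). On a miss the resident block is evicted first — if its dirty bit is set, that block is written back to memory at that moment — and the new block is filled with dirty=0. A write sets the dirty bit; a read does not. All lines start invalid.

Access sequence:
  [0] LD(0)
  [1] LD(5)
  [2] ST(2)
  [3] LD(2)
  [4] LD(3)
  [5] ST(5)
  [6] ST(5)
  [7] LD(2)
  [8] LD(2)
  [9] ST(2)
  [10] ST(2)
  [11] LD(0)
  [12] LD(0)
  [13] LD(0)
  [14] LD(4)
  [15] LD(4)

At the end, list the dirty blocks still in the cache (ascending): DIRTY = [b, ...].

0: R B0 → L0 miss [-]
1: R B5 → L2 miss [-]
2: W B2 → L2 miss [D]
3: R B2 → L2 hit [D]
4: R B3 → L0 miss [-]
5: W B5 → L2 miss wb→B2 [D]
6: W B5 → L2 hit [D]
7: R B2 → L2 miss wb→B5 [-]
8: R B2 → L2 hit [-]
9: W B2 → L2 hit [D]
10: W B2 → L2 hit [D]
11: R B0 → L0 miss [-]
12: R B0 → L0 hit [-]
13: R B0 → L0 hit [-]
14: R B4 → L1 miss [-]
15: R B4 → L1 hit [-]

DIRTY = [2]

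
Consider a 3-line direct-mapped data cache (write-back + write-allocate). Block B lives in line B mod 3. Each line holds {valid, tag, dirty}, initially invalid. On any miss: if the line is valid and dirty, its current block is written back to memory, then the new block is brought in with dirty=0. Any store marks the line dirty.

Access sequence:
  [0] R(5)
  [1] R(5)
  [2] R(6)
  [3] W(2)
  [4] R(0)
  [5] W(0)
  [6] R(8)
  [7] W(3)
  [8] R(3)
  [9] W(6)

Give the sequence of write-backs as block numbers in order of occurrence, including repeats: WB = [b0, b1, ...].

0: R B5 -> L2 miss  d=-]
1: R B5 -> L2 hit  d=-]
2: R B6 -> L0 miss  d=-]
3: W B2 -> L2 miss  d=D]
4: R B0 -> L0 miss  d=-]
5: W B0 -> L0 hit  d=D]
6: R B8 -> L2 miss wb->B2  d=-]
7: W B3 -> L0 miss wb->B0  d=D]
8: R B3 -> L0 hit  d=D]
9: W B6 -> L0 miss wb->B3  d=D]

WB = [2, 0, 3]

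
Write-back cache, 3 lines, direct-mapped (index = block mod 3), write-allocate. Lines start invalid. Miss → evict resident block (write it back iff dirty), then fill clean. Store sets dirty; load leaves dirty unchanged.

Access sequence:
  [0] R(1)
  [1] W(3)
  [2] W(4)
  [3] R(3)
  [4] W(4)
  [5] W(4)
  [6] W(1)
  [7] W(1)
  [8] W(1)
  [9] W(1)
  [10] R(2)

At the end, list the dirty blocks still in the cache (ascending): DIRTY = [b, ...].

DIRTY = [1, 3]

0: R B1 -> L1 miss  d=-]
1: W B3 -> L0 miss  d=D]
2: W B4 -> L1 miss  d=D]
3: R B3 -> L0 hit  d=D]
4: W B4 -> L1 hit  d=D]
5: W B4 -> L1 hit  d=D]
6: W B1 -> L1 miss wb->B4  d=D]
7: W B1 -> L1 hit  d=D]
8: W B1 -> L1 hit  d=D]
9: W B1 -> L1 hit  d=D]
10: R B2 -> L2 miss  d=-]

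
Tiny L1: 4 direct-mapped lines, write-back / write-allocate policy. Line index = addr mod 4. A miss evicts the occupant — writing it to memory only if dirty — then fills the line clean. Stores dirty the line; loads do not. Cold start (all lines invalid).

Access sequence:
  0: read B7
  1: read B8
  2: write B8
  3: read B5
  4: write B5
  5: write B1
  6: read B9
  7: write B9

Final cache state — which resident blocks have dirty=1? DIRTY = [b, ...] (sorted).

DIRTY = [8, 9]

  0 | R B7 → L3 miss [-]
  1 | R B8 → L0 miss [-]
  2 | W B8 → L0 hit [D]
  3 | R B5 → L1 miss [-]
  4 | W B5 → L1 hit [D]
  5 | W B1 → L1 miss wb→B5 [D]
  6 | R B9 → L1 miss wb→B1 [-]
  7 | W B9 → L1 hit [D]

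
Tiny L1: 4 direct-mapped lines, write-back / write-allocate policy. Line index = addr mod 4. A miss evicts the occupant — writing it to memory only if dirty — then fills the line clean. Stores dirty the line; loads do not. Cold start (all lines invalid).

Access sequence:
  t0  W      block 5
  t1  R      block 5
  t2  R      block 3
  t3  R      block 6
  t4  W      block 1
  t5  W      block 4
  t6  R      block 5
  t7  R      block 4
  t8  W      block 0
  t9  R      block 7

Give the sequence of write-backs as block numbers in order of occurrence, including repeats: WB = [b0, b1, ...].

  0 | W B5 → L1 miss [D]
  1 | R B5 → L1 hit [D]
  2 | R B3 → L3 miss [-]
  3 | R B6 → L2 miss [-]
  4 | W B1 → L1 miss wb→B5 [D]
  5 | W B4 → L0 miss [D]
  6 | R B5 → L1 miss wb→B1 [-]
  7 | R B4 → L0 hit [D]
  8 | W B0 → L0 miss wb→B4 [D]
  9 | R B7 → L3 miss [-]

WB = [5, 1, 4]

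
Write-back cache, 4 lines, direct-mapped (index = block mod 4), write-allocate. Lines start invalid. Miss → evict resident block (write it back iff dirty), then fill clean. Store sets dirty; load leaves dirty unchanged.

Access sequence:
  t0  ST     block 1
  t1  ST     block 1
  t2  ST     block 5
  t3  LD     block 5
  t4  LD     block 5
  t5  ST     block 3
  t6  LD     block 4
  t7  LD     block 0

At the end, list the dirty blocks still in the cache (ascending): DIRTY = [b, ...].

DIRTY = [3, 5]

0: W B1 → L1 miss [D]
1: W B1 → L1 hit [D]
2: W B5 → L1 miss wb→B1 [D]
3: R B5 → L1 hit [D]
4: R B5 → L1 hit [D]
5: W B3 → L3 miss [D]
6: R B4 → L0 miss [-]
7: R B0 → L0 miss [-]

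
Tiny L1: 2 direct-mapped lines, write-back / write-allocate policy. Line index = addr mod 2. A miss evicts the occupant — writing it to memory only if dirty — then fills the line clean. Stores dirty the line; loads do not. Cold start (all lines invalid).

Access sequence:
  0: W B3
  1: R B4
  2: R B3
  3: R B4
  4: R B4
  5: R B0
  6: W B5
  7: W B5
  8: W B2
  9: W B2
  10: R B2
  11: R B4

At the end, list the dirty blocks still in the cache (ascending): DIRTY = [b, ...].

  0 | W B3 → L1 miss [D]
  1 | R B4 → L0 miss [-]
  2 | R B3 → L1 hit [D]
  3 | R B4 → L0 hit [-]
  4 | R B4 → L0 hit [-]
  5 | R B0 → L0 miss [-]
  6 | W B5 → L1 miss wb→B3 [D]
  7 | W B5 → L1 hit [D]
  8 | W B2 → L0 miss [D]
  9 | W B2 → L0 hit [D]
  10 | R B2 → L0 hit [D]
  11 | R B4 → L0 miss wb→B2 [-]

DIRTY = [5]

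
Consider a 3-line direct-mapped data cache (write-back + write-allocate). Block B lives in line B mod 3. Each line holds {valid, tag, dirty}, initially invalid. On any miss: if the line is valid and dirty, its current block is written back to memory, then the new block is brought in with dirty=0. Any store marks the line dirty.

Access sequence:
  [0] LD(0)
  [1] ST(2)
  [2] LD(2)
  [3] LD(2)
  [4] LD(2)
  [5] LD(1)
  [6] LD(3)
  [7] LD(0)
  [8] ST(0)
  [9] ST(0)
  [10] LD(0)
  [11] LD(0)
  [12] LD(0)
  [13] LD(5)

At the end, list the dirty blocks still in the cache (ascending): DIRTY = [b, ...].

0: R B0 → L0 miss [-]
1: W B2 → L2 miss [D]
2: R B2 → L2 hit [D]
3: R B2 → L2 hit [D]
4: R B2 → L2 hit [D]
5: R B1 → L1 miss [-]
6: R B3 → L0 miss [-]
7: R B0 → L0 miss [-]
8: W B0 → L0 hit [D]
9: W B0 → L0 hit [D]
10: R B0 → L0 hit [D]
11: R B0 → L0 hit [D]
12: R B0 → L0 hit [D]
13: R B5 → L2 miss wb→B2 [-]

DIRTY = [0]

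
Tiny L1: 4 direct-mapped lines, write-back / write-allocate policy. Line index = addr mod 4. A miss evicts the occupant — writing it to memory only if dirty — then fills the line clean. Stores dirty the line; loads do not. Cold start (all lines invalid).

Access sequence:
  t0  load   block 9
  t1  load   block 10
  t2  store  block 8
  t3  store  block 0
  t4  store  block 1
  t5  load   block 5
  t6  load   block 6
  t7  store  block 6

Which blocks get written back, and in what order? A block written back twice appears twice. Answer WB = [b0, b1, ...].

0: R B9 -> L1 miss  d=-]
1: R B10 -> L2 miss  d=-]
2: W B8 -> L0 miss  d=D]
3: W B0 -> L0 miss wb->B8  d=D]
4: W B1 -> L1 miss  d=D]
5: R B5 -> L1 miss wb->B1  d=-]
6: R B6 -> L2 miss  d=-]
7: W B6 -> L2 hit  d=D]

WB = [8, 1]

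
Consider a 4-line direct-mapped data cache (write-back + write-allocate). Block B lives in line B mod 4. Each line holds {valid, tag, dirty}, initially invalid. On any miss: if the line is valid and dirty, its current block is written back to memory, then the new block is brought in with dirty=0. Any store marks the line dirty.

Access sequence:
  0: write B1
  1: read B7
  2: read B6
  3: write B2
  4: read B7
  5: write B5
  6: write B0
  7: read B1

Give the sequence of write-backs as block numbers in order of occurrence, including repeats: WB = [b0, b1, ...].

WB = [1, 5]

  0 | W B1 → L1 miss [D]
  1 | R B7 → L3 miss [-]
  2 | R B6 → L2 miss [-]
  3 | W B2 → L2 miss [D]
  4 | R B7 → L3 hit [-]
  5 | W B5 → L1 miss wb→B1 [D]
  6 | W B0 → L0 miss [D]
  7 | R B1 → L1 miss wb→B5 [-]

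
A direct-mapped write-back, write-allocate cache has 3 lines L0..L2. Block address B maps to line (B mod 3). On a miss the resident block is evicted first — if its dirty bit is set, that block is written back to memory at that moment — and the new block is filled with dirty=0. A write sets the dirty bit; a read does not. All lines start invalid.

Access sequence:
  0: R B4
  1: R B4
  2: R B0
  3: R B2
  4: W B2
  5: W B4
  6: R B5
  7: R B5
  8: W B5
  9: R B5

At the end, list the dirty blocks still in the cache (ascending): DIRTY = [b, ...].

  0 | R B4 → L1 miss [-]
  1 | R B4 → L1 hit [-]
  2 | R B0 → L0 miss [-]
  3 | R B2 → L2 miss [-]
  4 | W B2 → L2 hit [D]
  5 | W B4 → L1 hit [D]
  6 | R B5 → L2 miss wb→B2 [-]
  7 | R B5 → L2 hit [-]
  8 | W B5 → L2 hit [D]
  9 | R B5 → L2 hit [D]

DIRTY = [4, 5]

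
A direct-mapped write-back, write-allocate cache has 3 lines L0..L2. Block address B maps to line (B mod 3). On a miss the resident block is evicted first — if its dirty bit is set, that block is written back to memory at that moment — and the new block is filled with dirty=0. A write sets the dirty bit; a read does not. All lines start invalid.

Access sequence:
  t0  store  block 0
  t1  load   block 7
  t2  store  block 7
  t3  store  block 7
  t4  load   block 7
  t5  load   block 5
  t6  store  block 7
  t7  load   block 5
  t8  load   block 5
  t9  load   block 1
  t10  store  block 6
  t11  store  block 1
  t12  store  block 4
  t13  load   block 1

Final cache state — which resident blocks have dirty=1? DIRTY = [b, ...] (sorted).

DIRTY = [6]

0: W B0 → L0 miss [D]
1: R B7 → L1 miss [-]
2: W B7 → L1 hit [D]
3: W B7 → L1 hit [D]
4: R B7 → L1 hit [D]
5: R B5 → L2 miss [-]
6: W B7 → L1 hit [D]
7: R B5 → L2 hit [-]
8: R B5 → L2 hit [-]
9: R B1 → L1 miss wb→B7 [-]
10: W B6 → L0 miss wb→B0 [D]
11: W B1 → L1 hit [D]
12: W B4 → L1 miss wb→B1 [D]
13: R B1 → L1 miss wb→B4 [-]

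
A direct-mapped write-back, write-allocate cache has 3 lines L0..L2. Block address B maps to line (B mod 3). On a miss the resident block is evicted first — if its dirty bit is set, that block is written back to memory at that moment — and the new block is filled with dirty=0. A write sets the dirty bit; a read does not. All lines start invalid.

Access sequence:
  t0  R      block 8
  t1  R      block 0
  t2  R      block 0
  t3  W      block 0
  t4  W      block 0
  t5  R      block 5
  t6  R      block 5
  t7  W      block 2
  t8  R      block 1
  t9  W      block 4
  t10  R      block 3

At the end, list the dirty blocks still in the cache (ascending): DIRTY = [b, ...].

0: R B8 -> L2 miss  d=-]
1: R B0 -> L0 miss  d=-]
2: R B0 -> L0 hit  d=-]
3: W B0 -> L0 hit  d=D]
4: W B0 -> L0 hit  d=D]
5: R B5 -> L2 miss  d=-]
6: R B5 -> L2 hit  d=-]
7: W B2 -> L2 miss  d=D]
8: R B1 -> L1 miss  d=-]
9: W B4 -> L1 miss  d=D]
10: R B3 -> L0 miss wb->B0  d=-]

DIRTY = [2, 4]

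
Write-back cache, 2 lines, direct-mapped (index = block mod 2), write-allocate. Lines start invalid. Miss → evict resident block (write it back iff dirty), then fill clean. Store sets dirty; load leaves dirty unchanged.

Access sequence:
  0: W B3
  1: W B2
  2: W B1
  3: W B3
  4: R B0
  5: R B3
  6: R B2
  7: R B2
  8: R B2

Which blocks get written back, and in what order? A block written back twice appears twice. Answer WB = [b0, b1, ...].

WB = [3, 1, 2]

  0 | W B3 → L1 miss [D]
  1 | W B2 → L0 miss [D]
  2 | W B1 → L1 miss wb→B3 [D]
  3 | W B3 → L1 miss wb→B1 [D]
  4 | R B0 → L0 miss wb→B2 [-]
  5 | R B3 → L1 hit [D]
  6 | R B2 → L0 miss [-]
  7 | R B2 → L0 hit [-]
  8 | R B2 → L0 hit [-]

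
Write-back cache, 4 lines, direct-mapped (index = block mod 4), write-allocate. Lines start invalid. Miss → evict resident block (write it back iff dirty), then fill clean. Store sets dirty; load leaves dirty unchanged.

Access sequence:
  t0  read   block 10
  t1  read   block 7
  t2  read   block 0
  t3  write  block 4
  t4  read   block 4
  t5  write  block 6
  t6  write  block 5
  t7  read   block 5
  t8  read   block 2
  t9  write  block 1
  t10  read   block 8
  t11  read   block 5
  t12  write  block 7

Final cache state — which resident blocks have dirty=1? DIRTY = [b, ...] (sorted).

DIRTY = [7]

0: R B10 -> L2 miss  d=-]
1: R B7 -> L3 miss  d=-]
2: R B0 -> L0 miss  d=-]
3: W B4 -> L0 miss  d=D]
4: R B4 -> L0 hit  d=D]
5: W B6 -> L2 miss  d=D]
6: W B5 -> L1 miss  d=D]
7: R B5 -> L1 hit  d=D]
8: R B2 -> L2 miss wb->B6  d=-]
9: W B1 -> L1 miss wb->B5  d=D]
10: R B8 -> L0 miss wb->B4  d=-]
11: R B5 -> L1 miss wb->B1  d=-]
12: W B7 -> L3 hit  d=D]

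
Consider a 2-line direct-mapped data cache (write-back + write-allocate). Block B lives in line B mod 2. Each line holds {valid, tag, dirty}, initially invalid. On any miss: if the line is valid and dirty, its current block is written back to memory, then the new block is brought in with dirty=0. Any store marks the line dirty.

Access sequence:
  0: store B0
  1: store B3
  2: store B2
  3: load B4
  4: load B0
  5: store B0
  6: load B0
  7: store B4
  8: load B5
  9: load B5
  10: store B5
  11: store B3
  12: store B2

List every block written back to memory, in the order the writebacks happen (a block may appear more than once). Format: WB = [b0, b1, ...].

0: W B0 → L0 miss [D]
1: W B3 → L1 miss [D]
2: W B2 → L0 miss wb→B0 [D]
3: R B4 → L0 miss wb→B2 [-]
4: R B0 → L0 miss [-]
5: W B0 → L0 hit [D]
6: R B0 → L0 hit [D]
7: W B4 → L0 miss wb→B0 [D]
8: R B5 → L1 miss wb→B3 [-]
9: R B5 → L1 hit [-]
10: W B5 → L1 hit [D]
11: W B3 → L1 miss wb→B5 [D]
12: W B2 → L0 miss wb→B4 [D]

WB = [0, 2, 0, 3, 5, 4]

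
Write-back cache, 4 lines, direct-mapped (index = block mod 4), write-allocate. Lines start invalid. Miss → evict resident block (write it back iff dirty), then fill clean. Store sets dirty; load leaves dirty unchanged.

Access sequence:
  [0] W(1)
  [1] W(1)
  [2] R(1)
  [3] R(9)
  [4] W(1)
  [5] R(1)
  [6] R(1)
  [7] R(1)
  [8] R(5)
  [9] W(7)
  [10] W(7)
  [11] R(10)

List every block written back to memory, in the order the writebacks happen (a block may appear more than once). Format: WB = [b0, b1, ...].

0: W B1 → L1 miss [D]
1: W B1 → L1 hit [D]
2: R B1 → L1 hit [D]
3: R B9 → L1 miss wb→B1 [-]
4: W B1 → L1 miss [D]
5: R B1 → L1 hit [D]
6: R B1 → L1 hit [D]
7: R B1 → L1 hit [D]
8: R B5 → L1 miss wb→B1 [-]
9: W B7 → L3 miss [D]
10: W B7 → L3 hit [D]
11: R B10 → L2 miss [-]

WB = [1, 1]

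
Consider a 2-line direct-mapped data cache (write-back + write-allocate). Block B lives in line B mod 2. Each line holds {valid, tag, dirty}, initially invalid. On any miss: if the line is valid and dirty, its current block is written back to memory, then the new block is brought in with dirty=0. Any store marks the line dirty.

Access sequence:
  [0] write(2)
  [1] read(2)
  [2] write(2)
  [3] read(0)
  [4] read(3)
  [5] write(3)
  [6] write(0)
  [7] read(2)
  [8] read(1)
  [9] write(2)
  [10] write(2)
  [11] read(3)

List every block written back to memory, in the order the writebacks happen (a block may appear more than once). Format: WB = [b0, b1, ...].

0: W B2 -> L0 miss  d=D]
1: R B2 -> L0 hit  d=D]
2: W B2 -> L0 hit  d=D]
3: R B0 -> L0 miss wb->B2  d=-]
4: R B3 -> L1 miss  d=-]
5: W B3 -> L1 hit  d=D]
6: W B0 -> L0 hit  d=D]
7: R B2 -> L0 miss wb->B0  d=-]
8: R B1 -> L1 miss wb->B3  d=-]
9: W B2 -> L0 hit  d=D]
10: W B2 -> L0 hit  d=D]
11: R B3 -> L1 miss  d=-]

WB = [2, 0, 3]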